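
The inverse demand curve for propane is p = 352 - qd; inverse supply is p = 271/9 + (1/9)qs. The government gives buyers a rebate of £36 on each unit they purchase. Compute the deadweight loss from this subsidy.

Deadweight loss = £583.2

Pre-subsidy: 352 - q = 271/9 + (1/9)q gives q* = 289.7 and p* = 62.3.
With the rebate, buyers effectively pay pb = ps − 36, where ps is the price sellers receive.
On the curves, pb = 352 - q and ps = 271/9 + (1/9)q; the wedge ps − pb = 36 gives 271/9 + (1/9)q − (352 - q) = 36, so q' = 322.1.
Then pb = 352 − 1·322.1 = 29.9 and ps = 271/9 + (1/9)·322.1 = 65.9.
The subsidy expands output by 322.1 − 289.7 = 32.4 past the efficient level; on those units the gap between marginal cost and willingness to pay runs from 0 up to 36.
DWL = ½ × 36 × 32.4 = 583.2.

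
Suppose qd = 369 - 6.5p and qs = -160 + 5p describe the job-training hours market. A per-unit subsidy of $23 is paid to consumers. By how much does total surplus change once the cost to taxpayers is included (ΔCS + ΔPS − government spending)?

Pre-subsidy: 369 - 6.5p = -160 + 5p gives p* = 46, q* = 70.
With the rebate, buyers effectively pay pb = ps − 23, where ps is the price sellers receive.
Demand in terms of ps becomes qd = 369 − 6.5(ps − 23) = 518.5 - 6.5ps. Setting this equal to supply: 518.5 - 6.5ps = -160 + 5ps, so ps = 59.
Buyers pay pb = 59 − 23 = 36; q' = -160 + 5·59 = 135.
ΔCS = ½(70 + 135)(46 − 36) = 1025; ΔPS = ½(70 + 135)(59 − 46) = 1332.5.
Government spending = 23 × 135 = 3105.
Net change = 1025 + 1332.5 − 3105 = -747.5. The loss equals the DWL triangle ½·23·65.

Net change in total surplus = -$747.5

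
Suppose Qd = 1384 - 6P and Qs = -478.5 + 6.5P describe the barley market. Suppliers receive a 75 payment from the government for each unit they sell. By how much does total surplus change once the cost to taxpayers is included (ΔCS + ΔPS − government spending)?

Net change in total surplus = -8775

Pre-subsidy: 1384 - 6P = -478.5 + 6.5P gives P* = 149, Q* = 490.
With the subsidy, sellers receive Ps = Pb + 75 for each unit, where Pb is the price buyers pay.
Supply in terms of Pb becomes Qs = -478.5 + 6.5(Pb + 75) = 9 + 6.5Pb. Setting this equal to demand: 1384 - 6Pb = 9 + 6.5Pb, so Pb = 110.
Sellers receive Ps = 110 + 75 = 185; Q' = 1384 − 6·110 = 724.
ΔCS = ½(490 + 724)(149 − 110) = 23673; ΔPS = ½(490 + 724)(185 − 149) = 21852.
Government spending = 75 × 724 = 54300.
Net change = 23673 + 21852 − 54300 = -8775. The loss equals the DWL triangle ½·75·234.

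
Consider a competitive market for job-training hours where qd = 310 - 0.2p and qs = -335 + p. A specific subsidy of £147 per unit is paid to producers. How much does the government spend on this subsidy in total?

Pre-subsidy: 310 - 0.2p = -335 + p gives p* = 537.5, q* = 202.5.
With the subsidy, sellers receive ps = pb + 147 for each unit, where pb is the price buyers pay.
Supply in terms of pb becomes qs = -335 + 1(pb + 147) = -188 + pb. Setting this equal to demand: 310 - 0.2pb = -188 + pb, so pb = 415.
Sellers receive ps = 415 + 147 = 562; q' = 310 − 0.2·415 = 227.
Government outlay = subsidy × quantity = 147 × 227 = 33369.

Government cost = £33369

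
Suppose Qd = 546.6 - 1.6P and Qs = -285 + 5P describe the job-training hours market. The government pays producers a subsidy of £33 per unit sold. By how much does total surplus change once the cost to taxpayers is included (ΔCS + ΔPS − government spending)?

Pre-subsidy: 546.6 - 1.6P = -285 + 5P gives P* = 126, Q* = 345.
With the subsidy, sellers receive Ps = Pb + 33 for each unit, where Pb is the price buyers pay.
Supply in terms of Pb becomes Qs = -285 + 5(Pb + 33) = -120 + 5Pb. Setting this equal to demand: 546.6 - 1.6Pb = -120 + 5Pb, so Pb = 101.
Sellers receive Ps = 101 + 33 = 134; Q' = 546.6 − 1.6·101 = 385.
ΔCS = ½(345 + 385)(126 − 101) = 9125; ΔPS = ½(345 + 385)(134 − 126) = 2920.
Government spending = 33 × 385 = 12705.
Net change = 9125 + 2920 − 12705 = -660. The loss equals the DWL triangle ½·33·40.

Net change in total surplus = -£660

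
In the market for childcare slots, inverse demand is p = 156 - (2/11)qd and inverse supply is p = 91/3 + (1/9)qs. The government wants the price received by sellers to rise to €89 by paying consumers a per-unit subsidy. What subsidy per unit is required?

Required subsidy s = €29 per unit

At a seller price of 89, quantity supplied is -273 + 9·89 = 528.
Buyers absorb 528 only when they pay pb = 156 − (2/11)·528 = 60.
s = ps − pb = 89 − 60 = 29.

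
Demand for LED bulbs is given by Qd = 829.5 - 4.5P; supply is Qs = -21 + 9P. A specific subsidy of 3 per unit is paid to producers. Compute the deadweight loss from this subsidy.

Pre-subsidy: 829.5 - 4.5P = -21 + 9P gives P* = 63, Q* = 546.
With the subsidy, sellers receive Ps = Pb + 3 for each unit, where Pb is the price buyers pay.
Supply in terms of Pb becomes Qs = -21 + 9(Pb + 3) = 6 + 9Pb. Setting this equal to demand: 829.5 - 4.5Pb = 6 + 9Pb, so Pb = 61.
Sellers receive Ps = 61 + 3 = 64; Q' = 829.5 − 4.5·61 = 555.
The subsidy expands output by 555 − 546 = 9 past the efficient level; on those units the gap between marginal cost and willingness to pay runs from 0 up to 3.
DWL = ½ × 3 × 9 = 13.5.

Deadweight loss = 13.5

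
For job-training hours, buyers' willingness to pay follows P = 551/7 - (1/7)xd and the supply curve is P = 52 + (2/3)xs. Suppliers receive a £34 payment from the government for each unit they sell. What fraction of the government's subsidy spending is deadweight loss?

DWL / government spending = 0.28

Pre-subsidy: 551/7 - (1/7)x = 52 + (2/3)x gives x* = 33 and P* = 74.
With the subsidy, sellers receive Ps = Pb + 34 for each unit, where Pb is the price buyers pay.
On the curves, Pb = 551/7 - (1/7)x and Ps = 52 + (2/3)x; the wedge Ps − Pb = 34 gives 52 + (2/3)x − (551/7 - (1/7)x) = 34, so x' = 75.
Then Pb = 551/7 − (1/7)·75 = 68 and Ps = 52 + (2/3)·75 = 102.
ΔCS = ½(33 + 75)(74 − 68) = 324; ΔPS = ½(33 + 75)(102 − 74) = 1512.
Government spending = 34 × 75 = 2550.
DWL = ½ × 34 × (75 − 33) = 714; fraction = 714 / 2550 = 0.28.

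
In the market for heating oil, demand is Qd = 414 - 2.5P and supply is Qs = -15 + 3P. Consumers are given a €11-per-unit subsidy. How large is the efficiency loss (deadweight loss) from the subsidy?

Deadweight loss = €82.5

Pre-subsidy: 414 - 2.5P = -15 + 3P gives P* = 78, Q* = 219.
With the rebate, buyers effectively pay Pb = Ps − 11, where Ps is the price sellers receive.
Demand in terms of Ps becomes Qd = 414 − 2.5(Ps − 11) = 441.5 - 2.5Ps. Setting this equal to supply: 441.5 - 2.5Ps = -15 + 3Ps, so Ps = 83.
Buyers pay Pb = 83 − 11 = 72; Q' = -15 + 3·83 = 234.
The subsidy expands output by 234 − 219 = 15 past the efficient level; on those units the gap between marginal cost and willingness to pay runs from 0 up to 11.
DWL = ½ × 11 × 15 = 82.5.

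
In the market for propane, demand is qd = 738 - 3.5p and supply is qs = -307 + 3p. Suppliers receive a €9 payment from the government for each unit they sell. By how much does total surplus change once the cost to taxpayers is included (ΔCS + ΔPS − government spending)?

Pre-subsidy: 738 - 3.5p = -307 + 3p gives p* = 2090/13, q* = 2279/13.
With the subsidy, sellers receive ps = pb + 9 for each unit, where pb is the price buyers pay.
Supply in terms of pb becomes qs = -307 + 3(pb + 9) = -280 + 3pb. Setting this equal to demand: 738 - 3.5pb = -280 + 3pb, so pb = 2036/13.
Sellers receive ps = 2036/13 + 9 = 2153/13; q' = 738 − 3.5·(2036/13) = 2468/13.
ΔCS = ½(2279/13 + 2468/13)(2090/13 − 2036/13) = 128169/169; ΔPS = ½(2279/13 + 2468/13)(2153/13 − 2090/13) = 299061/338.
Government spending = 9 × 2468/13 = 22212/13.
Net change = 128169/169 + 299061/338 − 22212/13 = -1701/26. The loss equals the DWL triangle ½·9·189/13.

Net change in total surplus = -1701/26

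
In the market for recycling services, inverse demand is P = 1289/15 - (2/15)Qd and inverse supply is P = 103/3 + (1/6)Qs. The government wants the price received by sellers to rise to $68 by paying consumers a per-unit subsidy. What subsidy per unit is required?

Required subsidy s = $9 per unit

At a seller price of 68, quantity supplied is -206 + 6·68 = 202.
Buyers absorb 202 only when they pay Pb = 1289/15 − (2/15)·202 = 59.
s = Ps − Pb = 68 − 59 = 9.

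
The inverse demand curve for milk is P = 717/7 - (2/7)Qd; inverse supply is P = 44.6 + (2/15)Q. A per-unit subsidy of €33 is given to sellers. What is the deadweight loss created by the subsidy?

Deadweight loss = €1299.375

Pre-subsidy: 717/7 - (2/7)Q = 44.6 + (2/15)Q gives Q* = 138 and P* = 63.
With the subsidy, sellers receive Ps = Pb + 33 for each unit, where Pb is the price buyers pay.
On the curves, Pb = 717/7 - (2/7)Q and Ps = 44.6 + (2/15)Q; the wedge Ps − Pb = 33 gives 44.6 + (2/15)Q − (717/7 - (2/7)Q) = 33, so Q' = 216.75.
Then Pb = 717/7 − (2/7)·216.75 = 40.5 and Ps = 44.6 + (2/15)·216.75 = 73.5.
The subsidy expands output by 216.75 − 138 = 78.75 past the efficient level; on those units the gap between marginal cost and willingness to pay runs from 0 up to 33.
DWL = ½ × 33 × 78.75 = 1299.375.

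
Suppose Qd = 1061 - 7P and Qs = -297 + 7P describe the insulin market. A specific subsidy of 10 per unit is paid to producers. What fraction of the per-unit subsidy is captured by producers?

Producer share = 0.5

Pre-subsidy: 1061 - 7P = -297 + 7P gives P* = 97, Q* = 382.
With the subsidy, sellers receive Ps = Pb + 10 for each unit, where Pb is the price buyers pay.
Supply in terms of Pb becomes Qs = -297 + 7(Pb + 10) = -227 + 7Pb. Setting this equal to demand: 1061 - 7Pb = -227 + 7Pb, so Pb = 92.
Sellers receive Ps = 92 + 10 = 102; Q' = 1061 − 7·92 = 417.
Buyers' price falls by P* − Pb = 97 − 92 = 5; sellers' price rises by Ps − P* = 102 − 97 = 5.
So producers capture 5/10 = 0.5 of each unit of subsidy.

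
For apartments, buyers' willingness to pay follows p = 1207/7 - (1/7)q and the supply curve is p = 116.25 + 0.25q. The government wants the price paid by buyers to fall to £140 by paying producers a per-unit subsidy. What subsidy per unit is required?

Required subsidy s = £33 per unit

At a buyer price of 140, quantity demanded is 1207 − 7·140 = 227.
Sellers supply 227 only when they receive ps = 116.25 + 0.25·227 = 173.
s = ps − pb = 173 − 140 = 33.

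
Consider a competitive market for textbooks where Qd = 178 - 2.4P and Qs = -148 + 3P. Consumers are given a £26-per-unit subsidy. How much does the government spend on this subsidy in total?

Pre-subsidy: 178 - 2.4P = -148 + 3P gives P* = 1630/27, Q* = 298/9.
With the rebate, buyers effectively pay Pb = Ps − 26, where Ps is the price sellers receive.
Demand in terms of Ps becomes Qd = 178 − 2.4(Ps − 26) = 240.4 - 2.4Ps. Setting this equal to supply: 240.4 - 2.4Ps = -148 + 3Ps, so Ps = 1942/27.
Buyers pay Pb = 1942/27 − 26 = 1240/27; Q' = -148 + 3·(1942/27) = 610/9.
Government outlay = subsidy × quantity = 26 × 610/9 = 15860/9.

Government cost = 15860/9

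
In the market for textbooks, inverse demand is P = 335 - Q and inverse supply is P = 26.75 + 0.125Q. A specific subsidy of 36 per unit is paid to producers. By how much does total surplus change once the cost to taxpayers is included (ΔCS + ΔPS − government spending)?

Pre-subsidy: 335 - Q = 26.75 + 0.125Q gives Q* = 274 and P* = 61.
With the subsidy, sellers receive Ps = Pb + 36 for each unit, where Pb is the price buyers pay.
On the curves, Pb = 335 - Q and Ps = 26.75 + 0.125Q; the wedge Ps − Pb = 36 gives 26.75 + 0.125Q − (335 - Q) = 36, so Q' = 306.
Then Pb = 335 − 1·306 = 29 and Ps = 26.75 + 0.125·306 = 65.
ΔCS = ½(274 + 306)(61 − 29) = 9280; ΔPS = ½(274 + 306)(65 − 61) = 1160.
Government spending = 36 × 306 = 11016.
Net change = 9280 + 1160 − 11016 = -576. The loss equals the DWL triangle ½·36·32.

Net change in total surplus = -576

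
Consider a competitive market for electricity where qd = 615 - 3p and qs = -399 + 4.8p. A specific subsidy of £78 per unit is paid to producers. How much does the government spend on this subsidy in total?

Pre-subsidy: 615 - 3p = -399 + 4.8p gives p* = 130, q* = 225.
With the subsidy, sellers receive ps = pb + 78 for each unit, where pb is the price buyers pay.
Supply in terms of pb becomes qs = -399 + 4.8(pb + 78) = -24.6 + 4.8pb. Setting this equal to demand: 615 - 3pb = -24.6 + 4.8pb, so pb = 82.
Sellers receive ps = 82 + 78 = 160; q' = 615 − 3·82 = 369.
Government outlay = subsidy × quantity = 78 × 369 = 28782.

Government cost = £28782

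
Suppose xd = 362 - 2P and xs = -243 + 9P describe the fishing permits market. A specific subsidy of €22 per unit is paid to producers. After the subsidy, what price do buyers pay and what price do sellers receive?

Pre-subsidy: 362 - 2P = -243 + 9P gives P* = 55, x* = 252.
With the subsidy, sellers receive Ps = Pb + 22 for each unit, where Pb is the price buyers pay.
Supply in terms of Pb becomes xs = -243 + 9(Pb + 22) = -45 + 9Pb. Setting this equal to demand: 362 - 2Pb = -45 + 9Pb, so Pb = 37.
Sellers receive Ps = 37 + 22 = 59; x' = 362 − 2·37 = 288.

Buyers pay €37; sellers receive €59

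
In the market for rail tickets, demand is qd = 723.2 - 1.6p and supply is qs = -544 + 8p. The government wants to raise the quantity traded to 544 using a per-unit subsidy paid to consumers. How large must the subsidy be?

At q = 544, invert demand for the buyer price: pb = (723.2 − 544)/1.6 = 112; invert supply for the seller price: ps = (544 − (-544))/8 = 136.
The subsidy must fill the gap: s = ps − pb = 136 − 112 = 24.

Required subsidy s = 24 per unit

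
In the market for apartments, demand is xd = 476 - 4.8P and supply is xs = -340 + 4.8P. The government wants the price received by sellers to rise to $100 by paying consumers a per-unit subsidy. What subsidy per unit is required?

Required subsidy s = $30 per unit

At a seller price of 100, quantity supplied is -340 + 4.8·100 = 140.
Buyers absorb 140 only when they pay Pb with 476 − 4.8·Pb = 140, i.e. Pb = 70.
s = Ps − Pb = 100 − 70 = 30.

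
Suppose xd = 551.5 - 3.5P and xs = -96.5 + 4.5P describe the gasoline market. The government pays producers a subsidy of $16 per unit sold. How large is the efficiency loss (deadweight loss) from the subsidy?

Pre-subsidy: 551.5 - 3.5P = -96.5 + 4.5P gives P* = 81, x* = 268.
With the subsidy, sellers receive Ps = Pb + 16 for each unit, where Pb is the price buyers pay.
Supply in terms of Pb becomes xs = -96.5 + 4.5(Pb + 16) = -24.5 + 4.5Pb. Setting this equal to demand: 551.5 - 3.5Pb = -24.5 + 4.5Pb, so Pb = 72.
Sellers receive Ps = 72 + 16 = 88; x' = 551.5 − 3.5·72 = 299.5.
The subsidy expands output by 299.5 − 268 = 31.5 past the efficient level; on those units the gap between marginal cost and willingness to pay runs from 0 up to 16.
DWL = ½ × 16 × 31.5 = 252.

Deadweight loss = $252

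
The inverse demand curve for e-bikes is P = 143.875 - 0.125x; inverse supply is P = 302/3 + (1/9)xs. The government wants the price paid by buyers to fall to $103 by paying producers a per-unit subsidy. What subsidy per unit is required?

At a buyer price of 103, quantity demanded is 1151 − 8·103 = 327.
Sellers supply 327 only when they receive Ps = 302/3 + (1/9)·327 = 137.
s = Ps − Pb = 137 − 103 = 34.

Required subsidy s = $34 per unit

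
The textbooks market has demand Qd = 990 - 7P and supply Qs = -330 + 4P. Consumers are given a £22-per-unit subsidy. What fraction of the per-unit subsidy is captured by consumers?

Pre-subsidy: 990 - 7P = -330 + 4P gives P* = 120, Q* = 150.
With the rebate, buyers effectively pay Pb = Ps − 22, where Ps is the price sellers receive.
Demand in terms of Ps becomes Qd = 990 − 7(Ps − 22) = 1144 - 7Ps. Setting this equal to supply: 1144 - 7Ps = -330 + 4Ps, so Ps = 134.
Buyers pay Pb = 134 − 22 = 112; Q' = -330 + 4·134 = 206.
Buyers' price falls by P* − Pb = 120 − 112 = 8; sellers' price rises by Ps − P* = 134 − 120 = 14.
So consumers capture 8/22 = 4/11 of each unit of subsidy.

Consumer share = 4/11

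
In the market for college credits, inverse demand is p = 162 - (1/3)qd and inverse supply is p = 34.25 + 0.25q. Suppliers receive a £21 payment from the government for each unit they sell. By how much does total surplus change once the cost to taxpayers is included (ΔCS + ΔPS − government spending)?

Pre-subsidy: 162 - (1/3)q = 34.25 + 0.25q gives q* = 219 and p* = 89.
With the subsidy, sellers receive ps = pb + 21 for each unit, where pb is the price buyers pay.
On the curves, pb = 162 - (1/3)q and ps = 34.25 + 0.25q; the wedge ps − pb = 21 gives 34.25 + 0.25q − (162 - (1/3)q) = 21, so q' = 255.
Then pb = 162 − (1/3)·255 = 77 and ps = 34.25 + 0.25·255 = 98.
ΔCS = ½(219 + 255)(89 − 77) = 2844; ΔPS = ½(219 + 255)(98 − 89) = 2133.
Government spending = 21 × 255 = 5355.
Net change = 2844 + 2133 − 5355 = -378. The loss equals the DWL triangle ½·21·36.

Net change in total surplus = -£378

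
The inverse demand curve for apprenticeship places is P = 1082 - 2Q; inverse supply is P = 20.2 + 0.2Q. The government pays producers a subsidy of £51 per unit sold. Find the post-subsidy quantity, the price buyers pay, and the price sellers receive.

Q' = 5564/11; buyers pay 774/11; sellers receive 1335/11

Pre-subsidy: 1082 - 2Q = 20.2 + 0.2Q gives Q* = 5309/11 and P* = 1284/11.
With the subsidy, sellers receive Ps = Pb + 51 for each unit, where Pb is the price buyers pay.
On the curves, Pb = 1082 - 2Q and Ps = 20.2 + 0.2Q; the wedge Ps − Pb = 51 gives 20.2 + 0.2Q − (1082 - 2Q) = 51, so Q' = 5564/11.
Then Pb = 1082 − 2·(5564/11) = 774/11 and Ps = 20.2 + 0.2·(5564/11) = 1335/11.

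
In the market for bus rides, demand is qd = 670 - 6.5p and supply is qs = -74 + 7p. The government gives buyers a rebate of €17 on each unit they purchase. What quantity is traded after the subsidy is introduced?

Pre-subsidy: 670 - 6.5p = -74 + 7p gives p* = 496/9, q* = 2806/9.
With the rebate, buyers effectively pay pb = ps − 17, where ps is the price sellers receive.
Demand in terms of ps becomes qd = 670 − 6.5(ps − 17) = 780.5 - 6.5ps. Setting this equal to supply: 780.5 - 6.5ps = -74 + 7ps, so ps = 1709/27.
Buyers pay pb = 1709/27 − 17 = 1250/27; q' = -74 + 7·(1709/27) = 9965/27.

q' = 9965/27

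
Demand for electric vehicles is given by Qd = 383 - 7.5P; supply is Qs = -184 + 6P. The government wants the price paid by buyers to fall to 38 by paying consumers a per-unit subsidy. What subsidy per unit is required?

Required subsidy s = 9 per unit

At a buyer price of 38, quantity demanded is 383 − 7.5·38 = 98.
Sellers supply 98 only when they receive Ps with -184 + 6·Ps = 98, i.e. Ps = 47.
s = Ps − Pb = 47 − 38 = 9.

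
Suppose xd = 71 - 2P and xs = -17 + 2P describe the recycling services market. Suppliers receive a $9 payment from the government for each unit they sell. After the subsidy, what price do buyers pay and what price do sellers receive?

Pre-subsidy: 71 - 2P = -17 + 2P gives P* = 22, x* = 27.
With the subsidy, sellers receive Ps = Pb + 9 for each unit, where Pb is the price buyers pay.
Supply in terms of Pb becomes xs = -17 + 2(Pb + 9) = 1 + 2Pb. Setting this equal to demand: 71 - 2Pb = 1 + 2Pb, so Pb = 17.5.
Sellers receive Ps = 17.5 + 9 = 26.5; x' = 71 − 2·17.5 = 36.

Buyers pay $17.5; sellers receive $26.5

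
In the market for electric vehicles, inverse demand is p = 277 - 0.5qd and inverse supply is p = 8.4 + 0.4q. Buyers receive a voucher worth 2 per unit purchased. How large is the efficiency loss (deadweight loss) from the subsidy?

Pre-subsidy: 277 - 0.5q = 8.4 + 0.4q gives q* = 2686/9 and p* = 1150/9.
With the rebate, buyers effectively pay pb = ps − 2, where ps is the price sellers receive.
On the curves, pb = 277 - 0.5q and ps = 8.4 + 0.4q; the wedge ps − pb = 2 gives 8.4 + 0.4q − (277 - 0.5q) = 2, so q' = 902/3.
Then pb = 277 − 0.5·(902/3) = 380/3 and ps = 8.4 + 0.4·(902/3) = 386/3.
The subsidy expands output by 902/3 − 2686/9 = 20/9 past the efficient level; on those units the gap between marginal cost and willingness to pay runs from 0 up to 2.
DWL = ½ × 2 × 20/9 = 20/9.

Deadweight loss = 20/9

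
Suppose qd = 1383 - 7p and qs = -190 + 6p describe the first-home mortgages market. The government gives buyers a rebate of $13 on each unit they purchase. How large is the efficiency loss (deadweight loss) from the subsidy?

Deadweight loss = $273

Pre-subsidy: 1383 - 7p = -190 + 6p gives p* = 121, q* = 536.
With the rebate, buyers effectively pay pb = ps − 13, where ps is the price sellers receive.
Demand in terms of ps becomes qd = 1383 − 7(ps − 13) = 1474 - 7ps. Setting this equal to supply: 1474 - 7ps = -190 + 6ps, so ps = 128.
Buyers pay pb = 128 − 13 = 115; q' = -190 + 6·128 = 578.
The subsidy expands output by 578 − 536 = 42 past the efficient level; on those units the gap between marginal cost and willingness to pay runs from 0 up to 13.
DWL = ½ × 13 × 42 = 273.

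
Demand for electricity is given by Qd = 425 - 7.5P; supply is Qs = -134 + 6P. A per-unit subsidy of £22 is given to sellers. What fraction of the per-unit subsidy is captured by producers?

Pre-subsidy: 425 - 7.5P = -134 + 6P gives P* = 1118/27, Q* = 1030/9.
With the subsidy, sellers receive Ps = Pb + 22 for each unit, where Pb is the price buyers pay.
Supply in terms of Pb becomes Qs = -134 + 6(Pb + 22) = -2 + 6Pb. Setting this equal to demand: 425 - 7.5Pb = -2 + 6Pb, so Pb = 854/27.
Sellers receive Ps = 854/27 + 22 = 1448/27; Q' = 425 − 7.5·(854/27) = 1690/9.
Buyers' price falls by P* − Pb = 1118/27 − 854/27 = 88/9; sellers' price rises by Ps − P* = 1448/27 − 1118/27 = 110/9.
So producers capture (110/9)/22 = 5/9 of each unit of subsidy.

Producer share = 5/9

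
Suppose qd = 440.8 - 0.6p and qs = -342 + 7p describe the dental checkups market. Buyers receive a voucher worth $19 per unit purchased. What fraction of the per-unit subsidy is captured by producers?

Pre-subsidy: 440.8 - 0.6p = -342 + 7p gives p* = 103, q* = 379.
With the rebate, buyers effectively pay pb = ps − 19, where ps is the price sellers receive.
Demand in terms of ps becomes qd = 440.8 − 0.6(ps − 19) = 452.2 - 0.6ps. Setting this equal to supply: 452.2 - 0.6ps = -342 + 7ps, so ps = 104.5.
Buyers pay pb = 104.5 − 19 = 85.5; q' = -342 + 7·104.5 = 389.5.
Buyers' price falls by p* − pb = 103 − 85.5 = 17.5; sellers' price rises by ps − p* = 104.5 − 103 = 1.5.
So producers capture 1.5/19 = 3/38 of each unit of subsidy.

Producer share = 3/38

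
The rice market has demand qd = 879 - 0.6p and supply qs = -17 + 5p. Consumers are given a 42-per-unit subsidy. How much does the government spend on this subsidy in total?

Pre-subsidy: 879 - 0.6p = -17 + 5p gives p* = 160, q* = 783.
With the rebate, buyers effectively pay pb = ps − 42, where ps is the price sellers receive.
Demand in terms of ps becomes qd = 879 − 0.6(ps − 42) = 904.2 - 0.6ps. Setting this equal to supply: 904.2 - 0.6ps = -17 + 5ps, so ps = 164.5.
Buyers pay pb = 164.5 − 42 = 122.5; q' = -17 + 5·164.5 = 805.5.
Government outlay = subsidy × quantity = 42 × 805.5 = 33831.

Government cost = 33831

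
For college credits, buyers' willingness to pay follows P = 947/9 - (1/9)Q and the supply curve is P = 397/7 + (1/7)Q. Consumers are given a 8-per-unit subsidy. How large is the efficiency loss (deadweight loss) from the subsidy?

Deadweight loss = 126

Pre-subsidy: 947/9 - (1/9)Q = 397/7 + (1/7)Q gives Q* = 191 and P* = 84.
With the rebate, buyers effectively pay Pb = Ps − 8, where Ps is the price sellers receive.
On the curves, Pb = 947/9 - (1/9)Q and Ps = 397/7 + (1/7)Q; the wedge Ps − Pb = 8 gives 397/7 + (1/7)Q − (947/9 - (1/9)Q) = 8, so Q' = 222.5.
Then Pb = 947/9 − (1/9)·222.5 = 80.5 and Ps = 397/7 + (1/7)·222.5 = 88.5.
The subsidy expands output by 222.5 − 191 = 31.5 past the efficient level; on those units the gap between marginal cost and willingness to pay runs from 0 up to 8.
DWL = ½ × 8 × 31.5 = 126.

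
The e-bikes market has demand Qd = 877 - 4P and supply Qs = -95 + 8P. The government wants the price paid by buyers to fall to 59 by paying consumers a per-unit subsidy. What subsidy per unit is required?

At a buyer price of 59, quantity demanded is 877 − 4·59 = 641.
Sellers supply 641 only when they receive Ps with -95 + 8·Ps = 641, i.e. Ps = 92.
s = Ps − Pb = 92 − 59 = 33.

Required subsidy s = 33 per unit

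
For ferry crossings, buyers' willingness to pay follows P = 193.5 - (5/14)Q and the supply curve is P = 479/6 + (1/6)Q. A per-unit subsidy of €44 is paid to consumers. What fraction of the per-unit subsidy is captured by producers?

Pre-subsidy: 193.5 - (5/14)Q = 479/6 + (1/6)Q gives Q* = 217 and P* = 116.
With the rebate, buyers effectively pay Pb = Ps − 44, where Ps is the price sellers receive.
On the curves, Pb = 193.5 - (5/14)Q and Ps = 479/6 + (1/6)Q; the wedge Ps − Pb = 44 gives 479/6 + (1/6)Q − (193.5 - (5/14)Q) = 44, so Q' = 301.
Then Pb = 193.5 − (5/14)·301 = 86 and Ps = 479/6 + (1/6)·301 = 130.
Buyers' price falls by P* − Pb = 116 − 86 = 30; sellers' price rises by Ps − P* = 130 − 116 = 14.
So producers capture 14/44 = 7/22 of each unit of subsidy.

Producer share = 7/22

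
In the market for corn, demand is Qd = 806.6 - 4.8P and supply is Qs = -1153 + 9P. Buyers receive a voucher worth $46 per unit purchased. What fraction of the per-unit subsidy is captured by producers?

Producer share = 8/23

Pre-subsidy: 806.6 - 4.8P = -1153 + 9P gives P* = 142, Q* = 125.
With the rebate, buyers effectively pay Pb = Ps − 46, where Ps is the price sellers receive.
Demand in terms of Ps becomes Qd = 806.6 − 4.8(Ps − 46) = 1027.4 - 4.8Ps. Setting this equal to supply: 1027.4 - 4.8Ps = -1153 + 9Ps, so Ps = 158.
Buyers pay Pb = 158 − 46 = 112; Q' = -1153 + 9·158 = 269.
Buyers' price falls by P* − Pb = 142 − 112 = 30; sellers' price rises by Ps − P* = 158 − 142 = 16.
So producers capture 16/46 = 8/23 of each unit of subsidy.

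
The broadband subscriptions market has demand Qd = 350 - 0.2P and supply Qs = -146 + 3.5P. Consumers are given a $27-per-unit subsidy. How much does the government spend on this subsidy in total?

Pre-subsidy: 350 - 0.2P = -146 + 3.5P gives P* = 4960/37, Q* = 11958/37.
With the rebate, buyers effectively pay Pb = Ps − 27, where Ps is the price sellers receive.
Demand in terms of Ps becomes Qd = 350 − 0.2(Ps − 27) = 355.4 - 0.2Ps. Setting this equal to supply: 355.4 - 0.2Ps = -146 + 3.5Ps, so Ps = 5014/37.
Buyers pay Pb = 5014/37 − 27 = 4015/37; Q' = -146 + 3.5·(5014/37) = 12147/37.
Government outlay = subsidy × quantity = 27 × 12147/37 = 327969/37.

Government cost = 327969/37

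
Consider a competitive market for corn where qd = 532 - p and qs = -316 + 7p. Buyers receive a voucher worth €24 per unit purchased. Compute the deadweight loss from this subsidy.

Pre-subsidy: 532 - p = -316 + 7p gives p* = 106, q* = 426.
With the rebate, buyers effectively pay pb = ps − 24, where ps is the price sellers receive.
Demand in terms of ps becomes qd = 532 − 1(ps − 24) = 556 - ps. Setting this equal to supply: 556 - ps = -316 + 7ps, so ps = 109.
Buyers pay pb = 109 − 24 = 85; q' = -316 + 7·109 = 447.
The subsidy expands output by 447 − 426 = 21 past the efficient level; on those units the gap between marginal cost and willingness to pay runs from 0 up to 24.
DWL = ½ × 24 × 21 = 252.

Deadweight loss = €252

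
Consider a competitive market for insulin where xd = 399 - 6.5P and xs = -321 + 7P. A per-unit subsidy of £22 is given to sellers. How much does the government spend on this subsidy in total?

Government cost = 75130/27

Pre-subsidy: 399 - 6.5P = -321 + 7P gives P* = 160/3, x* = 157/3.
With the subsidy, sellers receive Ps = Pb + 22 for each unit, where Pb is the price buyers pay.
Supply in terms of Pb becomes xs = -321 + 7(Pb + 22) = -167 + 7Pb. Setting this equal to demand: 399 - 6.5Pb = -167 + 7Pb, so Pb = 1132/27.
Sellers receive Ps = 1132/27 + 22 = 1726/27; x' = 399 − 6.5·(1132/27) = 3415/27.
Government outlay = subsidy × quantity = 22 × 3415/27 = 75130/27.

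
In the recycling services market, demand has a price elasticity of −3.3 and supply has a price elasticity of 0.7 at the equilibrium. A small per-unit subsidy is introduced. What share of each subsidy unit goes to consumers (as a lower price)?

For a small subsidy around the equilibrium, the benefit split depends on the relative slopes, which at a point are proportional to the elasticities.
Buyer share = εs/(εs + |εd|) = 0.7/(0.7 + 3.3) = 0.175; seller share = |εd|/(εs + |εd|) = 0.825.

Consumer share = 0.175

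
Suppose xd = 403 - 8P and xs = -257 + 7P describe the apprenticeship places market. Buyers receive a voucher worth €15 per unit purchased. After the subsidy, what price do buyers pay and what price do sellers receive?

Buyers pay €37; sellers receive €52

Pre-subsidy: 403 - 8P = -257 + 7P gives P* = 44, x* = 51.
With the rebate, buyers effectively pay Pb = Ps − 15, where Ps is the price sellers receive.
Demand in terms of Ps becomes xd = 403 − 8(Ps − 15) = 523 - 8Ps. Setting this equal to supply: 523 - 8Ps = -257 + 7Ps, so Ps = 52.
Buyers pay Pb = 52 − 15 = 37; x' = -257 + 7·52 = 107.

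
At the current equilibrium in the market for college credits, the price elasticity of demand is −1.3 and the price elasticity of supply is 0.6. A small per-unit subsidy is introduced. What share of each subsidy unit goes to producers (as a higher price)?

Producer share = 13/19

For a small subsidy around the equilibrium, the benefit split depends on the relative slopes, which at a point are proportional to the elasticities.
Buyer share = εs/(εs + |εd|) = 0.6/(0.6 + 1.3) = 6/19; seller share = |εd|/(εs + |εd|) = 13/19.
So producers capture 13/19 of the subsidy.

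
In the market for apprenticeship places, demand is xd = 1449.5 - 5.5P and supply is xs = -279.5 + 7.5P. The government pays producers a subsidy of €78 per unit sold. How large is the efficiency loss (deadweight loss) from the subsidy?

Pre-subsidy: 1449.5 - 5.5P = -279.5 + 7.5P gives P* = 133, x* = 718.
With the subsidy, sellers receive Ps = Pb + 78 for each unit, where Pb is the price buyers pay.
Supply in terms of Pb becomes xs = -279.5 + 7.5(Pb + 78) = 305.5 + 7.5Pb. Setting this equal to demand: 1449.5 - 5.5Pb = 305.5 + 7.5Pb, so Pb = 88.
Sellers receive Ps = 88 + 78 = 166; x' = 1449.5 − 5.5·88 = 965.5.
The subsidy expands output by 965.5 − 718 = 247.5 past the efficient level; on those units the gap between marginal cost and willingness to pay runs from 0 up to 78.
DWL = ½ × 78 × 247.5 = 9652.5.

Deadweight loss = €9652.5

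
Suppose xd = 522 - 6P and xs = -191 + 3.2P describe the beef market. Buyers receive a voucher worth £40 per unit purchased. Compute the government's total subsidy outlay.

Government cost = 129240/23

Pre-subsidy: 522 - 6P = -191 + 3.2P gives P* = 77.5, x* = 57.
With the rebate, buyers effectively pay Pb = Ps − 40, where Ps is the price sellers receive.
Demand in terms of Ps becomes xd = 522 − 6(Ps − 40) = 762 - 6Ps. Setting this equal to supply: 762 - 6Ps = -191 + 3.2Ps, so Ps = 4765/46.
Buyers pay Pb = 4765/46 − 40 = 2925/46; x' = -191 + 3.2·(4765/46) = 3231/23.
Government outlay = subsidy × quantity = 40 × 3231/23 = 129240/23.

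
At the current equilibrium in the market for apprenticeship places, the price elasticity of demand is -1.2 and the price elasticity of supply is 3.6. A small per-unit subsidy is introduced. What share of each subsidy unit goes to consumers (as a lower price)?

For a small subsidy around the equilibrium, the benefit split depends on the relative slopes, which at a point are proportional to the elasticities.
Buyer share = εs/(εs + |εd|) = 3.6/(3.6 + 1.2) = 0.75; seller share = |εd|/(εs + |εd|) = 0.25.

Consumer share = 0.75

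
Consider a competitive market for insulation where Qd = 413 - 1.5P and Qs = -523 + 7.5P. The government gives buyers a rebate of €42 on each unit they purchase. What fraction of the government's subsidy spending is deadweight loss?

DWL / government spending = 105/1238

Pre-subsidy: 413 - 1.5P = -523 + 7.5P gives P* = 104, Q* = 257.
With the rebate, buyers effectively pay Pb = Ps − 42, where Ps is the price sellers receive.
Demand in terms of Ps becomes Qd = 413 − 1.5(Ps − 42) = 476 - 1.5Ps. Setting this equal to supply: 476 - 1.5Ps = -523 + 7.5Ps, so Ps = 111.
Buyers pay Pb = 111 − 42 = 69; Q' = -523 + 7.5·111 = 309.5.
ΔCS = ½(257 + 309.5)(104 − 69) = 9913.75; ΔPS = ½(257 + 309.5)(111 − 104) = 1982.75.
Government spending = 42 × 309.5 = 12999.
DWL = ½ × 42 × (309.5 − 257) = 1102.5; fraction = 1102.5 / 12999 = 105/1238.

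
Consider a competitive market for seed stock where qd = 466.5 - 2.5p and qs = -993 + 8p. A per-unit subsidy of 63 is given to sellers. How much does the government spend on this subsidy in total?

Pre-subsidy: 466.5 - 2.5p = -993 + 8p gives p* = 139, q* = 119.
With the subsidy, sellers receive ps = pb + 63 for each unit, where pb is the price buyers pay.
Supply in terms of pb becomes qs = -993 + 8(pb + 63) = -489 + 8pb. Setting this equal to demand: 466.5 - 2.5pb = -489 + 8pb, so pb = 91.
Sellers receive ps = 91 + 63 = 154; q' = 466.5 − 2.5·91 = 239.
Government outlay = subsidy × quantity = 63 × 239 = 15057.

Government cost = 15057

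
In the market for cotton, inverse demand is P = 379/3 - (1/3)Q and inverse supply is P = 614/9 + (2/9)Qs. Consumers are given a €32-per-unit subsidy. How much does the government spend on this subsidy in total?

Government cost = €5190.4

Pre-subsidy: 379/3 - (1/3)Q = 614/9 + (2/9)Q gives Q* = 104.6 and P* = 1372/15.
With the rebate, buyers effectively pay Pb = Ps − 32, where Ps is the price sellers receive.
On the curves, Pb = 379/3 - (1/3)Q and Ps = 614/9 + (2/9)Q; the wedge Ps − Pb = 32 gives 614/9 + (2/9)Q − (379/3 - (1/3)Q) = 32, so Q' = 162.2.
Then Pb = 379/3 − (1/3)·162.2 = 1084/15 and Ps = 614/9 + (2/9)·162.2 = 1564/15.
Government outlay = subsidy × quantity = 32 × 162.2 = 5190.4.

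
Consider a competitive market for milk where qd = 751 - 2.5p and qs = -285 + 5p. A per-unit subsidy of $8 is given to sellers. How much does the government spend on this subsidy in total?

Pre-subsidy: 751 - 2.5p = -285 + 5p gives p* = 2072/15, q* = 1217/3.
With the subsidy, sellers receive ps = pb + 8 for each unit, where pb is the price buyers pay.
Supply in terms of pb becomes qs = -285 + 5(pb + 8) = -245 + 5pb. Setting this equal to demand: 751 - 2.5pb = -245 + 5pb, so pb = 132.8.
Sellers receive ps = 132.8 + 8 = 140.8; q' = 751 − 2.5·132.8 = 419.
Government outlay = subsidy × quantity = 8 × 419 = 3352.

Government cost = $3352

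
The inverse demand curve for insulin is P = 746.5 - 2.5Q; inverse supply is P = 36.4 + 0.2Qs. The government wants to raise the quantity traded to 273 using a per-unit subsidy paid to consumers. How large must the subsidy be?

At Q = 273, from the demand curve buyers pay Pb = 746.5 − 2.5·273 = 64; from the supply curve sellers need Ps = 36.4 + 0.2·273 = 91.
The subsidy must fill the gap: s = Ps − Pb = 91 − 64 = 27.

Required subsidy s = 27 per unit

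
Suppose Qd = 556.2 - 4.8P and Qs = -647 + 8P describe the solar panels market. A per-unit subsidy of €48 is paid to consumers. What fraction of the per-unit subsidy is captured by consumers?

Consumer share = 0.625

Pre-subsidy: 556.2 - 4.8P = -647 + 8P gives P* = 94, Q* = 105.
With the rebate, buyers effectively pay Pb = Ps − 48, where Ps is the price sellers receive.
Demand in terms of Ps becomes Qd = 556.2 − 4.8(Ps − 48) = 786.6 - 4.8Ps. Setting this equal to supply: 786.6 - 4.8Ps = -647 + 8Ps, so Ps = 112.
Buyers pay Pb = 112 − 48 = 64; Q' = -647 + 8·112 = 249.
Buyers' price falls by P* − Pb = 94 − 64 = 30; sellers' price rises by Ps − P* = 112 − 94 = 18.
So consumers capture 30/48 = 0.625 of each unit of subsidy.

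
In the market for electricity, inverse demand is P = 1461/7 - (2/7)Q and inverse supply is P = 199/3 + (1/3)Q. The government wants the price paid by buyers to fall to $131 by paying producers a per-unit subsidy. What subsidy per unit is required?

Required subsidy s = $26 per unit

At a buyer price of 131, quantity demanded is 730.5 − 3.5·131 = 272.
Sellers supply 272 only when they receive Ps = 199/3 + (1/3)·272 = 157.
s = Ps − Pb = 157 − 131 = 26.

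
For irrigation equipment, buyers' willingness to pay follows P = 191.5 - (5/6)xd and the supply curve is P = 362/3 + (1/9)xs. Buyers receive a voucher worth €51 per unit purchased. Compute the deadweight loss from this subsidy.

Deadweight loss = €1377

Pre-subsidy: 191.5 - (5/6)x = 362/3 + (1/9)x gives x* = 75 and P* = 129.
With the rebate, buyers effectively pay Pb = Ps − 51, where Ps is the price sellers receive.
On the curves, Pb = 191.5 - (5/6)x and Ps = 362/3 + (1/9)x; the wedge Ps − Pb = 51 gives 362/3 + (1/9)x − (191.5 - (5/6)x) = 51, so x' = 129.
Then Pb = 191.5 − (5/6)·129 = 84 and Ps = 362/3 + (1/9)·129 = 135.
The subsidy expands output by 129 − 75 = 54 past the efficient level; on those units the gap between marginal cost and willingness to pay runs from 0 up to 51.
DWL = ½ × 51 × 54 = 1377.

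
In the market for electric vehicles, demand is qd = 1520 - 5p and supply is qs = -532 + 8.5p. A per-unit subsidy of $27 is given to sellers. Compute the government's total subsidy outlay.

Government cost = $22815

Pre-subsidy: 1520 - 5p = -532 + 8.5p gives p* = 152, q* = 760.
With the subsidy, sellers receive ps = pb + 27 for each unit, where pb is the price buyers pay.
Supply in terms of pb becomes qs = -532 + 8.5(pb + 27) = -302.5 + 8.5pb. Setting this equal to demand: 1520 - 5pb = -302.5 + 8.5pb, so pb = 135.
Sellers receive ps = 135 + 27 = 162; q' = 1520 − 5·135 = 845.
Government outlay = subsidy × quantity = 27 × 845 = 22815.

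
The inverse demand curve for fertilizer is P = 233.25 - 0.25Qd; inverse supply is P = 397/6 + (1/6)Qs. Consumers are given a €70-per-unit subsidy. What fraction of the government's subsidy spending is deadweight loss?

DWL / government spending = 84/569

Pre-subsidy: 233.25 - 0.25Q = 397/6 + (1/6)Q gives Q* = 401 and P* = 133.
With the rebate, buyers effectively pay Pb = Ps − 70, where Ps is the price sellers receive.
On the curves, Pb = 233.25 - 0.25Q and Ps = 397/6 + (1/6)Q; the wedge Ps − Pb = 70 gives 397/6 + (1/6)Q − (233.25 - 0.25Q) = 70, so Q' = 569.
Then Pb = 233.25 − 0.25·569 = 91 and Ps = 397/6 + (1/6)·569 = 161.
ΔCS = ½(401 + 569)(133 − 91) = 20370; ΔPS = ½(401 + 569)(161 − 133) = 13580.
Government spending = 70 × 569 = 39830.
DWL = ½ × 70 × (569 − 401) = 5880; fraction = 5880 / 39830 = 84/569.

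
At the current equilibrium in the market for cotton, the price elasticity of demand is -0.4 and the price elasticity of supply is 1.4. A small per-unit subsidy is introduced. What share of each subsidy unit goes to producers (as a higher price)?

Producer share = 2/9

For a small subsidy around the equilibrium, the benefit split depends on the relative slopes, which at a point are proportional to the elasticities.
Buyer share = εs/(εs + |εd|) = 1.4/(1.4 + 0.4) = 7/9; seller share = |εd|/(εs + |εd|) = 2/9.
So producers capture 2/9 of the subsidy.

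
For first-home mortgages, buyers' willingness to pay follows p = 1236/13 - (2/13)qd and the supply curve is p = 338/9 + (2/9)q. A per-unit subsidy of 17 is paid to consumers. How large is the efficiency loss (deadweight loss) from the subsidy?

Pre-subsidy: 1236/13 - (2/13)q = 338/9 + (2/9)q gives q* = 3365/22 and p* = 787/11.
With the rebate, buyers effectively pay pb = ps − 17, where ps is the price sellers receive.
On the curves, pb = 1236/13 - (2/13)q and ps = 338/9 + (2/9)q; the wedge ps − pb = 17 gives 338/9 + (2/9)q − (1236/13 - (2/13)q) = 17, so q' = 8719/44.
Then pb = 1236/13 − (2/13)·(8719/44) = 1421/22 and ps = 338/9 + (2/9)·(8719/44) = 1795/22.
The subsidy expands output by 8719/44 − 3365/22 = 1989/44 past the efficient level; on those units the gap between marginal cost and willingness to pay runs from 0 up to 17.
DWL = ½ × 17 × 1989/44 = 33813/88.

Deadweight loss = 33813/88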